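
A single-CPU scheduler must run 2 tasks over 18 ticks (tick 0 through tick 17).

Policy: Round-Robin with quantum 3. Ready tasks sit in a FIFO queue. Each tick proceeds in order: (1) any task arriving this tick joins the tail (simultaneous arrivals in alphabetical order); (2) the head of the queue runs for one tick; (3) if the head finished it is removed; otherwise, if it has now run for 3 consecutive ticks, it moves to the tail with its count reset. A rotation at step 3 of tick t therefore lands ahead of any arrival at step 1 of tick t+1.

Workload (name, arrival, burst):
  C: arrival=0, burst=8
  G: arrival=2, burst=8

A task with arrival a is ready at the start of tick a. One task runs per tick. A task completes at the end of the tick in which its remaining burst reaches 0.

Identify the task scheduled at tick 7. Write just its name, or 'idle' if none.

running at tick 7 = C

t=0: queue=[C] q_used=0 → run C
t=1: queue=[C] q_used=1 → run C
t=2: queue=[C,G] q_used=2 → run C
t=3: queue=[G,C] q_used=0 → run G
t=4: queue=[G,C] q_used=1 → run G
t=5: queue=[G,C] q_used=2 → run G
t=6: queue=[C,G] q_used=0 → run C
t=7: queue=[C,G] q_used=1 → run C
t=8: queue=[C,G] q_used=2 → run C
t=9: queue=[G,C] q_used=0 → run G
t=10: queue=[G,C] q_used=1 → run G
t=11: queue=[G,C] q_used=2 → run G
t=12: queue=[C,G] q_used=0 → run C
t=13: queue=[C,G] q_used=1 → run C
t=14: queue=[G] q_used=0 → run G
t=15: queue=[G] q_used=1 → run G
t=16: (idle)
t=17: (idle)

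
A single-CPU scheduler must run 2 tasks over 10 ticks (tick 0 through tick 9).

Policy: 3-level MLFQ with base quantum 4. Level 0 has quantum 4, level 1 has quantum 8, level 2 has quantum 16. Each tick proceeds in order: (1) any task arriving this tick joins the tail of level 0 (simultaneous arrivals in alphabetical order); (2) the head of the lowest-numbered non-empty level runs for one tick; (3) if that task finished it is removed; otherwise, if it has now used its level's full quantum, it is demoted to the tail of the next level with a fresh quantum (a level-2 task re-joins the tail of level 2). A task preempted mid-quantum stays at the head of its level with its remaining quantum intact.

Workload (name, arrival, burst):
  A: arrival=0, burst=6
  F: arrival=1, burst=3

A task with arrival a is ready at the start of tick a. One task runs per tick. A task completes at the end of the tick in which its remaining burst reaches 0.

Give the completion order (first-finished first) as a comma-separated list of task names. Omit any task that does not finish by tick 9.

completion order = F, A

t=0: L0/L1/L2 = A/-/- → run A
t=1: L0/L1/L2 = AF/-/- → run A
t=2: L0/L1/L2 = AF/-/- → run A
t=3: L0/L1/L2 = AF/-/- → run A
t=4: L0/L1/L2 = F/A/- → run F
t=5: L0/L1/L2 = F/A/- → run F
t=6: L0/L1/L2 = F/A/- → run F
t=7: L0/L1/L2 = -/A/- → run A
t=8: L0/L1/L2 = -/A/- → run A
t=9: (idle)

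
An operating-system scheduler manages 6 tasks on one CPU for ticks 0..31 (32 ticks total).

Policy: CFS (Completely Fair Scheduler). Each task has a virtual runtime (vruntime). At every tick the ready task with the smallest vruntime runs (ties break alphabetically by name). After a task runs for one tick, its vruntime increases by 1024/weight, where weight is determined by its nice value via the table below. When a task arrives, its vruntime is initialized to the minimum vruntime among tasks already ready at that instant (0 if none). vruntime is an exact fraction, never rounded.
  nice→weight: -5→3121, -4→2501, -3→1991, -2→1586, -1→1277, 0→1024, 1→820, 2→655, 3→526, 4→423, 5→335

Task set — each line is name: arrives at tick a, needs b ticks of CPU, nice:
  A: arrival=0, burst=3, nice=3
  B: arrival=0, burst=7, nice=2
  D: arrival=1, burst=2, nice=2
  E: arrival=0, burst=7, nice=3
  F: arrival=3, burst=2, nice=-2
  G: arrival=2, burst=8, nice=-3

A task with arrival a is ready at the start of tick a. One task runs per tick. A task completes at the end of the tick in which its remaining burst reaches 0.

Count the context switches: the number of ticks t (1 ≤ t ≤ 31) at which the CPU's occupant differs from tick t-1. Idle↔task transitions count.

t=0: vr[A=0 B=0 E=0] → run A
t=1: vr[A=512/263 B=0 D=0 E=0] → run B
t=2: vr[A=512/263 B=1024/655 D=0 E=0 G=0] → run D
t=3: vr[A=512/263 B=1024/655 D=1024/655 E=0 F=0 G=0] → run E
t=4: vr[A=512/263 B=1024/655 D=1024/655 E=512/263 F=0 G=0] → run F
t=5: vr[A=512/263 B=1024/655 D=1024/655 E=512/263 F=512/793 G=0] → run G
t=6: vr[A=512/263 B=1024/655 D=1024/655 E=512/263 F=512/793 G=1024/1991] → run G
t=7: vr[A=512/263 B=1024/655 D=1024/655 E=512/263 F=512/793 G=2048/1991] → run F
t=8: vr[A=512/263 B=1024/655 D=1024/655 E=512/263 G=2048/1991] → run G
t=9: vr[A=512/263 B=1024/655 D=1024/655 E=512/263 G=3072/1991] → run G
t=10: vr[A=512/263 B=1024/655 D=1024/655 E=512/263 G=4096/1991] → run B
t=11: vr[A=512/263 B=2048/655 D=1024/655 E=512/263 G=4096/1991] → run D
t=12: vr[A=512/263 B=2048/655 E=512/263 G=4096/1991] → run A
t=13: vr[A=1024/263 B=2048/655 E=512/263 G=4096/1991] → run E
t=14: vr[A=1024/263 B=2048/655 E=1024/263 G=4096/1991] → run G
t=15: vr[A=1024/263 B=2048/655 E=1024/263 G=5120/1991] → run G
t=16: vr[A=1024/263 B=2048/655 E=1024/263 G=6144/1991] → run G
t=17: vr[A=1024/263 B=2048/655 E=1024/263 G=7168/1991] → run B
t=18: vr[A=1024/263 B=3072/655 E=1024/263 G=7168/1991] → run G
t=19: vr[A=1024/263 B=3072/655 E=1024/263] → run A
t=20: vr[B=3072/655 E=1024/263] → run E
t=21: vr[B=3072/655 E=1536/263] → run B
t=22: vr[B=4096/655 E=1536/263] → run E
t=23: vr[B=4096/655 E=2048/263] → run B
t=24: vr[B=1024/131 E=2048/263] → run E
t=25: vr[B=1024/131 E=2560/263] → run B
t=26: vr[B=6144/655 E=2560/263] → run B
t=27: vr[E=2560/263] → run E
t=28: vr[E=3072/263] → run E
t=29: (idle)
t=30: (idle)
t=31: (idle)

context switches = 23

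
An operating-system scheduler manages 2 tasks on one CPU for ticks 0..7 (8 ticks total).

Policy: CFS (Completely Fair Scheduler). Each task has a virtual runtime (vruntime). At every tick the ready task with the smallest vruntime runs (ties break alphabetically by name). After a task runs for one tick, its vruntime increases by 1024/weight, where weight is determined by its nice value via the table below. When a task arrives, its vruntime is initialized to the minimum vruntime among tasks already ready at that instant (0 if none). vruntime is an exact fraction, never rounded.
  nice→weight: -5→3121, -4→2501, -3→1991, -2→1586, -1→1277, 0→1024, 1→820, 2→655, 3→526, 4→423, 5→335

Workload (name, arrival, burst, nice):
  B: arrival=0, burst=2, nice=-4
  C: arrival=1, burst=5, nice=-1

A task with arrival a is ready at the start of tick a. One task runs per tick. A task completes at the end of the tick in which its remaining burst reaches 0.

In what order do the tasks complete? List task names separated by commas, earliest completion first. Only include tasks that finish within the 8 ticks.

completion order = B, C

t=0: vr[B=0] → run B
t=1: vr[B=1024/2501 C=1024/2501] → run B
t=2: vr[C=1024/2501] → run C
t=3: vr[C=3868672/3193777] → run C
t=4: vr[C=6429696/3193777] → run C
t=5: vr[C=8990720/3193777] → run C
t=6: vr[C=11551744/3193777] → run C
t=7: (idle)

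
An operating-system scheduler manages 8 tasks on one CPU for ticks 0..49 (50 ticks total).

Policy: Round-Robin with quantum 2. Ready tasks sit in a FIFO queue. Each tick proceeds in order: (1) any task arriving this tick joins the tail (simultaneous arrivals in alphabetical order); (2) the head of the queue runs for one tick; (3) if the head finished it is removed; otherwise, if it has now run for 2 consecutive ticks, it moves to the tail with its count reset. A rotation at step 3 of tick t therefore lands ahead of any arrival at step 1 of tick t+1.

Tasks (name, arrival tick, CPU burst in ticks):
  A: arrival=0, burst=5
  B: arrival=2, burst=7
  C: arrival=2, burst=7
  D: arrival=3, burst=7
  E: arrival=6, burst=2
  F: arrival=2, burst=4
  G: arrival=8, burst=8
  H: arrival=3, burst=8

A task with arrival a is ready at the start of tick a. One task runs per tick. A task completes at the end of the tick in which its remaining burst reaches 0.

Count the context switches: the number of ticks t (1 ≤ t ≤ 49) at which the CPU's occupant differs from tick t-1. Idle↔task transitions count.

t=0: queue=[A] q_used=0 → run A
t=1: queue=[A] q_used=1 → run A
t=2: queue=[A,B,C,F] q_used=0 → run A
t=3: queue=[A,B,C,F,D,H] q_used=1 → run A
t=4: queue=[B,C,F,D,H,A] q_used=0 → run B
t=5: queue=[B,C,F,D,H,A] q_used=1 → run B
t=6: queue=[C,F,D,H,A,B,E] q_used=0 → run C
t=7: queue=[C,F,D,H,A,B,E] q_used=1 → run C
t=8: queue=[F,D,H,A,B,E,C,G] q_used=0 → run F
t=9: queue=[F,D,H,A,B,E,C,G] q_used=1 → run F
t=10: queue=[D,H,A,B,E,C,G,F] q_used=0 → run D
t=11: queue=[D,H,A,B,E,C,G,F] q_used=1 → run D
t=12: queue=[H,A,B,E,C,G,F,D] q_used=0 → run H
t=13: queue=[H,A,B,E,C,G,F,D] q_used=1 → run H
t=14: queue=[A,B,E,C,G,F,D,H] q_used=0 → run A
t=15: queue=[B,E,C,G,F,D,H] q_used=0 → run B
t=16: queue=[B,E,C,G,F,D,H] q_used=1 → run B
t=17: queue=[E,C,G,F,D,H,B] q_used=0 → run E
t=18: queue=[E,C,G,F,D,H,B] q_used=1 → run E
t=19: queue=[C,G,F,D,H,B] q_used=0 → run C
t=20: queue=[C,G,F,D,H,B] q_used=1 → run C
t=21: queue=[G,F,D,H,B,C] q_used=0 → run G
t=22: queue=[G,F,D,H,B,C] q_used=1 → run G
t=23: queue=[F,D,H,B,C,G] q_used=0 → run F
t=24: queue=[F,D,H,B,C,G] q_used=1 → run F
t=25: queue=[D,H,B,C,G] q_used=0 → run D
t=26: queue=[D,H,B,C,G] q_used=1 → run D
t=27: queue=[H,B,C,G,D] q_used=0 → run H
t=28: queue=[H,B,C,G,D] q_used=1 → run H
t=29: queue=[B,C,G,D,H] q_used=0 → run B
t=30: queue=[B,C,G,D,H] q_used=1 → run B
t=31: queue=[C,G,D,H,B] q_used=0 → run C
t=32: queue=[C,G,D,H,B] q_used=1 → run C
t=33: queue=[G,D,H,B,C] q_used=0 → run G
t=34: queue=[G,D,H,B,C] q_used=1 → run G
t=35: queue=[D,H,B,C,G] q_used=0 → run D
t=36: queue=[D,H,B,C,G] q_used=1 → run D
t=37: queue=[H,B,C,G,D] q_used=0 → run H
t=38: queue=[H,B,C,G,D] q_used=1 → run H
t=39: queue=[B,C,G,D,H] q_used=0 → run B
t=40: queue=[C,G,D,H] q_used=0 → run C
t=41: queue=[G,D,H] q_used=0 → run G
t=42: queue=[G,D,H] q_used=1 → run G
t=43: queue=[D,H,G] q_used=0 → run D
t=44: queue=[H,G] q_used=0 → run H
t=45: queue=[H,G] q_used=1 → run H
t=46: queue=[G] q_used=0 → run G
t=47: queue=[G] q_used=1 → run G
t=48: (idle)
t=49: (idle)

context switches = 25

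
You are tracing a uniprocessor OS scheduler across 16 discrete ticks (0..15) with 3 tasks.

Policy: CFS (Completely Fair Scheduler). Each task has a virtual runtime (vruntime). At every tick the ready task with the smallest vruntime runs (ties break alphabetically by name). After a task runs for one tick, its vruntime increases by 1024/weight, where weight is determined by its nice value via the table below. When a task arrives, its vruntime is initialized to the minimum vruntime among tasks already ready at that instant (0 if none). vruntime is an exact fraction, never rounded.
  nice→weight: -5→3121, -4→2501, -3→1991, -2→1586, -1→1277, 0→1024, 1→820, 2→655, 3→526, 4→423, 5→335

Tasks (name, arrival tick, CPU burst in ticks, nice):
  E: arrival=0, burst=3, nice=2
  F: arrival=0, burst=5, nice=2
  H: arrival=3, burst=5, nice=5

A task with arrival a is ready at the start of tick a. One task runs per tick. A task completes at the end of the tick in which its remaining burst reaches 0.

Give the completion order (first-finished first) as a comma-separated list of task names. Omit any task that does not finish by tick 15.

t=0: vr[E=0 F=0] → run E
t=1: vr[E=1024/655 F=0] → run F
t=2: vr[E=1024/655 F=1024/655] → run E
t=3: vr[E=2048/655 F=1024/655 H=1024/655] → run F
t=4: vr[E=2048/655 F=2048/655 H=1024/655] → run H
t=5: vr[E=2048/655 F=2048/655 H=202752/43885] → run E
t=6: vr[F=2048/655 H=202752/43885] → run F
t=7: vr[F=3072/655 H=202752/43885] → run H
t=8: vr[F=3072/655 H=336896/43885] → run F
t=9: vr[F=4096/655 H=336896/43885] → run F
t=10: vr[H=336896/43885] → run H
t=11: vr[H=94208/8777] → run H
t=12: vr[H=605184/43885] → run H
t=13: (idle)
t=14: (idle)
t=15: (idle)

completion order = E, F, H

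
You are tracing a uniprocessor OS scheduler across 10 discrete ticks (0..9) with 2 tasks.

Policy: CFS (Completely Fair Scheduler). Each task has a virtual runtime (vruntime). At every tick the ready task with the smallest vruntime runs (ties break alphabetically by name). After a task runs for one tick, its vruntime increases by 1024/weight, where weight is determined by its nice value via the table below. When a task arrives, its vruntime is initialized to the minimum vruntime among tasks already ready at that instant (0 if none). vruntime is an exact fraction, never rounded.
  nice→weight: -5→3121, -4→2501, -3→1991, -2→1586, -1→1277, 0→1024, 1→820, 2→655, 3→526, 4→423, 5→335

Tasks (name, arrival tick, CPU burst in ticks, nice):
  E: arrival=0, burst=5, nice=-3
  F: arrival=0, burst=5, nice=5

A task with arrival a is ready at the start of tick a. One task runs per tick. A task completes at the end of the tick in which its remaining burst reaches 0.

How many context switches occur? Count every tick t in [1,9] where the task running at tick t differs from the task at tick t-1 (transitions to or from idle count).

t=0: vr[E=0 F=0] → run E
t=1: vr[E=1024/1991 F=0] → run F
t=2: vr[E=1024/1991 F=1024/335] → run E
t=3: vr[E=2048/1991 F=1024/335] → run E
t=4: vr[E=3072/1991 F=1024/335] → run E
t=5: vr[E=4096/1991 F=1024/335] → run E
t=6: vr[F=1024/335] → run F
t=7: vr[F=2048/335] → run F
t=8: vr[F=3072/335] → run F
t=9: vr[F=4096/335] → run F

context switches = 3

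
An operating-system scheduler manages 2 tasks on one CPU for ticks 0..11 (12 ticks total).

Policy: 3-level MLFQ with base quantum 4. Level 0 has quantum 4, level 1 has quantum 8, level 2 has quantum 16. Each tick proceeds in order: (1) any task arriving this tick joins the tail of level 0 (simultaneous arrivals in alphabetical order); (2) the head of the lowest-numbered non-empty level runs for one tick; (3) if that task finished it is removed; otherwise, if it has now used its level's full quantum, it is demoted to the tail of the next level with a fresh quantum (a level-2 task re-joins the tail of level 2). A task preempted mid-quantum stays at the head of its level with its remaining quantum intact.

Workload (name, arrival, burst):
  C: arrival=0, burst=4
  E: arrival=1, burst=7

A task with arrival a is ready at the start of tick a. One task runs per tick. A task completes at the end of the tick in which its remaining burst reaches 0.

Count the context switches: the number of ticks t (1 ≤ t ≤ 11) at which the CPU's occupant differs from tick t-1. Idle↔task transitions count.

context switches = 2

t=0: L0/L1/L2 = C/-/- → run C
t=1: L0/L1/L2 = CE/-/- → run C
t=2: L0/L1/L2 = CE/-/- → run C
t=3: L0/L1/L2 = CE/-/- → run C
t=4: L0/L1/L2 = E/-/- → run E
t=5: L0/L1/L2 = E/-/- → run E
t=6: L0/L1/L2 = E/-/- → run E
t=7: L0/L1/L2 = E/-/- → run E
t=8: L0/L1/L2 = -/E/- → run E
t=9: L0/L1/L2 = -/E/- → run E
t=10: L0/L1/L2 = -/E/- → run E
t=11: (idle)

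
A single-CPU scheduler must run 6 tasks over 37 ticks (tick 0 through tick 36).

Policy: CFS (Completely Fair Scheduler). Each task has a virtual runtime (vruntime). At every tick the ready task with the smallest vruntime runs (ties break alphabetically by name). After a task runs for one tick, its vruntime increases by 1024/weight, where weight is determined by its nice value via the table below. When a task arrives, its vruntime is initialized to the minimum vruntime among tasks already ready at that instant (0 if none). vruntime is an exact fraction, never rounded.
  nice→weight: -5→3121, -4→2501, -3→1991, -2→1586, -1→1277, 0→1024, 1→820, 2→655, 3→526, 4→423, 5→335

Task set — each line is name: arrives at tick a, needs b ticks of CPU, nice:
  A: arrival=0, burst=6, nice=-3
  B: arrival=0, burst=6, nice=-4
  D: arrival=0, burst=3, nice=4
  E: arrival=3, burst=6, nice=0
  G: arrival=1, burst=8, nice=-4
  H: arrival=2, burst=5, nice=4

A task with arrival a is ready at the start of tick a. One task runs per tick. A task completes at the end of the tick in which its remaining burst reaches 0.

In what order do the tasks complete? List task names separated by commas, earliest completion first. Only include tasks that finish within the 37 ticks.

completion order = B, A, G, D, E, H

t=0: vr[A=0 B=0 D=0] → run A
t=1: vr[A=1024/1991 B=0 D=0 G=0] → run B
t=2: vr[A=1024/1991 B=1024/2501 D=0 G=0 H=0] → run D
t=3: vr[A=1024/1991 B=1024/2501 D=1024/423 E=0 G=0 H=0] → run E
t=4: vr[A=1024/1991 B=1024/2501 D=1024/423 E=1 G=0 H=0] → run G
t=5: vr[A=1024/1991 B=1024/2501 D=1024/423 E=1 G=1024/2501 H=0] → run H
t=6: vr[A=1024/1991 B=1024/2501 D=1024/423 E=1 G=1024/2501 H=1024/423] → run B
t=7: vr[A=1024/1991 B=2048/2501 D=1024/423 E=1 G=1024/2501 H=1024/423] → run G
t=8: vr[A=1024/1991 B=2048/2501 D=1024/423 E=1 G=2048/2501 H=1024/423] → run A
t=9: vr[A=2048/1991 B=2048/2501 D=1024/423 E=1 G=2048/2501 H=1024/423] → run B
t=10: vr[A=2048/1991 B=3072/2501 D=1024/423 E=1 G=2048/2501 H=1024/423] → run G
t=11: vr[A=2048/1991 B=3072/2501 D=1024/423 E=1 G=3072/2501 H=1024/423] → run E
t=12: vr[A=2048/1991 B=3072/2501 D=1024/423 E=2 G=3072/2501 H=1024/423] → run A
t=13: vr[A=3072/1991 B=3072/2501 D=1024/423 E=2 G=3072/2501 H=1024/423] → run B
t=14: vr[A=3072/1991 B=4096/2501 D=1024/423 E=2 G=3072/2501 H=1024/423] → run G
t=15: vr[A=3072/1991 B=4096/2501 D=1024/423 E=2 G=4096/2501 H=1024/423] → run A
t=16: vr[A=4096/1991 B=4096/2501 D=1024/423 E=2 G=4096/2501 H=1024/423] → run B
t=17: vr[A=4096/1991 B=5120/2501 D=1024/423 E=2 G=4096/2501 H=1024/423] → run G
t=18: vr[A=4096/1991 B=5120/2501 D=1024/423 E=2 G=5120/2501 H=1024/423] → run E
t=19: vr[A=4096/1991 B=5120/2501 D=1024/423 E=3 G=5120/2501 H=1024/423] → run B
t=20: vr[A=4096/1991 D=1024/423 E=3 G=5120/2501 H=1024/423] → run G
t=21: vr[A=4096/1991 D=1024/423 E=3 G=6144/2501 H=1024/423] → run A
t=22: vr[A=5120/1991 D=1024/423 E=3 G=6144/2501 H=1024/423] → run D
t=23: vr[A=5120/1991 D=2048/423 E=3 G=6144/2501 H=1024/423] → run H
t=24: vr[A=5120/1991 D=2048/423 E=3 G=6144/2501 H=2048/423] → run G
t=25: vr[A=5120/1991 D=2048/423 E=3 G=7168/2501 H=2048/423] → run A
t=26: vr[D=2048/423 E=3 G=7168/2501 H=2048/423] → run G
t=27: vr[D=2048/423 E=3 H=2048/423] → run E
t=28: vr[D=2048/423 E=4 H=2048/423] → run E
t=29: vr[D=2048/423 E=5 H=2048/423] → run D
t=30: vr[E=5 H=2048/423] → run H
t=31: vr[E=5 H=1024/141] → run E
t=32: vr[H=1024/141] → run H
t=33: vr[H=4096/423] → run H
t=34: (idle)
t=35: (idle)
t=36: (idle)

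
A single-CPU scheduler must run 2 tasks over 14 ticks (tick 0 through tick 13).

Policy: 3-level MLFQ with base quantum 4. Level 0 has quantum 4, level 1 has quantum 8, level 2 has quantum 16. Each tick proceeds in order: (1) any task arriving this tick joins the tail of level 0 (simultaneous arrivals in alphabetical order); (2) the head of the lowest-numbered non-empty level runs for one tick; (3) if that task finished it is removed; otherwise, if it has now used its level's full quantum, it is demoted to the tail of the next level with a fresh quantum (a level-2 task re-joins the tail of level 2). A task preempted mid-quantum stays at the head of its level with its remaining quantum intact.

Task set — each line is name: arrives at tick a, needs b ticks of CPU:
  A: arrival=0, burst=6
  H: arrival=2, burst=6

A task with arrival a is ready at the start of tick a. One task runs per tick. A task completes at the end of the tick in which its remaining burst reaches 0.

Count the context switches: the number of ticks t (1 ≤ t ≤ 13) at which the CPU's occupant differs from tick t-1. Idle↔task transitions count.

t=0: L0/L1/L2 = A/-/- → run A
t=1: L0/L1/L2 = A/-/- → run A
t=2: L0/L1/L2 = AH/-/- → run A
t=3: L0/L1/L2 = AH/-/- → run A
t=4: L0/L1/L2 = H/A/- → run H
t=5: L0/L1/L2 = H/A/- → run H
t=6: L0/L1/L2 = H/A/- → run H
t=7: L0/L1/L2 = H/A/- → run H
t=8: L0/L1/L2 = -/AH/- → run A
t=9: L0/L1/L2 = -/AH/- → run A
t=10: L0/L1/L2 = -/H/- → run H
t=11: L0/L1/L2 = -/H/- → run H
t=12: (idle)
t=13: (idle)

context switches = 4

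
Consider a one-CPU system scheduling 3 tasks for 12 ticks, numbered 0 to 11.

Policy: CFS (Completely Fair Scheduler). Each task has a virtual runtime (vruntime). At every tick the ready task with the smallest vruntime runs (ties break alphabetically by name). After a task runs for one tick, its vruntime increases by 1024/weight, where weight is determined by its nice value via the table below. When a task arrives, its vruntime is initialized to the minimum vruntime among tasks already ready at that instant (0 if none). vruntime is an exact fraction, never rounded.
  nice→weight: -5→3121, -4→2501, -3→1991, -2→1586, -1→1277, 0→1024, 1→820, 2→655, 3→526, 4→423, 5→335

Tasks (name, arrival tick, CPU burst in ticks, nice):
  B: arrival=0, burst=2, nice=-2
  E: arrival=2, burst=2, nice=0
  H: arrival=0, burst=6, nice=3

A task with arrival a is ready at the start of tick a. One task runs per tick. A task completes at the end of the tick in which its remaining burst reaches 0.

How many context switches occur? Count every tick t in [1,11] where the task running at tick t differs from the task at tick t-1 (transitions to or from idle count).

context switches = 5

t=0: vr[B=0 H=0] → run B
t=1: vr[B=512/793 H=0] → run H
t=2: vr[B=512/793 E=512/793 H=512/263] → run B
t=3: vr[E=512/793 H=512/263] → run E
t=4: vr[E=1305/793 H=512/263] → run E
t=5: vr[H=512/263] → run H
t=6: vr[H=1024/263] → run H
t=7: vr[H=1536/263] → run H
t=8: vr[H=2048/263] → run H
t=9: vr[H=2560/263] → run H
t=10: (idle)
t=11: (idle)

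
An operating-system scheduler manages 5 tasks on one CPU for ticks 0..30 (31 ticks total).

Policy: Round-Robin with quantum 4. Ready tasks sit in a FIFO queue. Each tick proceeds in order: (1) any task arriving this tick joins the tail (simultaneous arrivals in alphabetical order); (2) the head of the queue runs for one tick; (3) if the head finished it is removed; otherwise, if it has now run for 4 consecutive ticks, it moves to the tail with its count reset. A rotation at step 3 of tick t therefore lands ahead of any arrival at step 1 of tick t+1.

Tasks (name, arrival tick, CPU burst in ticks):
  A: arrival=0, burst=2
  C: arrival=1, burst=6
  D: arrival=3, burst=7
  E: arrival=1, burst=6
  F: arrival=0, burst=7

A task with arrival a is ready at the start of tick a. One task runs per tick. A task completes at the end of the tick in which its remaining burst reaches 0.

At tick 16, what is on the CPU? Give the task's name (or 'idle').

t=0: queue=[A,F] q_used=0 → run A
t=1: queue=[A,F,C,E] q_used=1 → run A
t=2: queue=[F,C,E] q_used=0 → run F
t=3: queue=[F,C,E,D] q_used=1 → run F
t=4: queue=[F,C,E,D] q_used=2 → run F
t=5: queue=[F,C,E,D] q_used=3 → run F
t=6: queue=[C,E,D,F] q_used=0 → run C
t=7: queue=[C,E,D,F] q_used=1 → run C
t=8: queue=[C,E,D,F] q_used=2 → run C
t=9: queue=[C,E,D,F] q_used=3 → run C
t=10: queue=[E,D,F,C] q_used=0 → run E
t=11: queue=[E,D,F,C] q_used=1 → run E
t=12: queue=[E,D,F,C] q_used=2 → run E
t=13: queue=[E,D,F,C] q_used=3 → run E
t=14: queue=[D,F,C,E] q_used=0 → run D
t=15: queue=[D,F,C,E] q_used=1 → run D
t=16: queue=[D,F,C,E] q_used=2 → run D
t=17: queue=[D,F,C,E] q_used=3 → run D
t=18: queue=[F,C,E,D] q_used=0 → run F
t=19: queue=[F,C,E,D] q_used=1 → run F
t=20: queue=[F,C,E,D] q_used=2 → run F
t=21: queue=[C,E,D] q_used=0 → run C
t=22: queue=[C,E,D] q_used=1 → run C
t=23: queue=[E,D] q_used=0 → run E
t=24: queue=[E,D] q_used=1 → run E
t=25: queue=[D] q_used=0 → run D
t=26: queue=[D] q_used=1 → run D
t=27: queue=[D] q_used=2 → run D
t=28: (idle)
t=29: (idle)
t=30: (idle)

running at tick 16 = D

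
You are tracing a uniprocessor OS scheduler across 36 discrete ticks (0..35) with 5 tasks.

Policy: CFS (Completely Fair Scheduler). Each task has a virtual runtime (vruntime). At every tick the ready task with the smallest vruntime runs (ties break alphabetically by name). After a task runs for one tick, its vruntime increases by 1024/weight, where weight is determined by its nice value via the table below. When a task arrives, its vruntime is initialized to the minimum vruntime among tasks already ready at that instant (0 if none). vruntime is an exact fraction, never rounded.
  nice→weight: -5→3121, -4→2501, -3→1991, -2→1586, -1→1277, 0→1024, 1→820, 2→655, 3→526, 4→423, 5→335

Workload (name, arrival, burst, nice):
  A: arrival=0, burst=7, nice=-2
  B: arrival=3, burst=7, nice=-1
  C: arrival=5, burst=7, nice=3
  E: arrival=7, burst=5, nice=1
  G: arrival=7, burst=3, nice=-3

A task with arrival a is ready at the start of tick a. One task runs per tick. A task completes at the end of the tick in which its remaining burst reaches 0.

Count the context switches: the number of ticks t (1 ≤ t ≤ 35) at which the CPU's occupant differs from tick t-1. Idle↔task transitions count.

context switches = 23

t=0: vr[A=0] → run A
t=1: vr[A=512/793] → run A
t=2: vr[A=1024/793] → run A
t=3: vr[A=1536/793 B=1536/793] → run A
t=4: vr[A=2048/793 B=1536/793] → run B
t=5: vr[A=2048/793 B=2773504/1012661 C=2048/793] → run A
t=6: vr[A=2560/793 B=2773504/1012661 C=2048/793] → run C
t=7: vr[A=2560/793 B=2773504/1012661 C=944640/208559 E=2773504/1012661 G=2773504/1012661] → run B
t=8: vr[A=2560/793 B=3585536/1012661 C=944640/208559 E=2773504/1012661 G=2773504/1012661] → run E
t=9: vr[A=2560/793 B=3585536/1012661 C=944640/208559 E=827809536/207595505 G=2773504/1012661] → run G
t=10: vr[A=2560/793 B=3585536/1012661 C=944640/208559 E=827809536/207595505 G=6559011328/2016208051] → run A
t=11: vr[A=3072/793 B=3585536/1012661 C=944640/208559 E=827809536/207595505 G=6559011328/2016208051] → run G
t=12: vr[A=3072/793 B=3585536/1012661 C=944640/208559 E=827809536/207595505 G=7595976192/2016208051] → run B
t=13: vr[A=3072/793 B=4397568/1012661 C=944640/208559 E=827809536/207595505 G=7595976192/2016208051] → run G
t=14: vr[A=3072/793 B=4397568/1012661 C=944640/208559 E=827809536/207595505] → run A
t=15: vr[B=4397568/1012661 C=944640/208559 E=827809536/207595505] → run E
t=16: vr[B=4397568/1012661 C=944640/208559 E=1087050752/207595505] → run B
t=17: vr[B=5209600/1012661 C=944640/208559 E=1087050752/207595505] → run C
t=18: vr[B=5209600/1012661 C=1350656/208559 E=1087050752/207595505] → run B
t=19: vr[B=6021632/1012661 C=1350656/208559 E=1087050752/207595505] → run E
t=20: vr[B=6021632/1012661 C=1350656/208559 E=1346291968/207595505] → run B
t=21: vr[B=6833664/1012661 C=1350656/208559 E=1346291968/207595505] → run C
t=22: vr[B=6833664/1012661 C=1756672/208559 E=1346291968/207595505] → run E
t=23: vr[B=6833664/1012661 C=1756672/208559 E=1605533184/207595505] → run B
t=24: vr[C=1756672/208559 E=1605533184/207595505] → run E
t=25: vr[C=1756672/208559] → run C
t=26: vr[C=2162688/208559] → run C
t=27: vr[C=2568704/208559] → run C
t=28: vr[C=2974720/208559] → run C
t=29: (idle)
t=30: (idle)
t=31: (idle)
t=32: (idle)
t=33: (idle)
t=34: (idle)
t=35: (idle)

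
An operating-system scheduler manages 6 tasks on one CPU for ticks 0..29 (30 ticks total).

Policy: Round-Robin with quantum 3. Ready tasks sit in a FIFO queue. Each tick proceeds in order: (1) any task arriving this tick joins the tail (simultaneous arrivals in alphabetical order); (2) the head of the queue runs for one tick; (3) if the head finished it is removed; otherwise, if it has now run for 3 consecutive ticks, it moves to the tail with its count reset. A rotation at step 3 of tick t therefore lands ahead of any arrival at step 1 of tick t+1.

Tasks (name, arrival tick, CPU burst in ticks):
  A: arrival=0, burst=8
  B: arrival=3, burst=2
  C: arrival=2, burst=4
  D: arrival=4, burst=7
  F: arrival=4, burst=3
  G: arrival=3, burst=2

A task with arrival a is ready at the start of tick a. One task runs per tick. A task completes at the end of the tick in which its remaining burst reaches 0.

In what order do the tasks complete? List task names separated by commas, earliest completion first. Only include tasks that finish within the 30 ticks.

t=0: queue=[A] q_used=0 → run A
t=1: queue=[A] q_used=1 → run A
t=2: queue=[A,C] q_used=2 → run A
t=3: queue=[C,A,B,G] q_used=0 → run C
t=4: queue=[C,A,B,G,D,F] q_used=1 → run C
t=5: queue=[C,A,B,G,D,F] q_used=2 → run C
t=6: queue=[A,B,G,D,F,C] q_used=0 → run A
t=7: queue=[A,B,G,D,F,C] q_used=1 → run A
t=8: queue=[A,B,G,D,F,C] q_used=2 → run A
t=9: queue=[B,G,D,F,C,A] q_used=0 → run B
t=10: queue=[B,G,D,F,C,A] q_used=1 → run B
t=11: queue=[G,D,F,C,A] q_used=0 → run G
t=12: queue=[G,D,F,C,A] q_used=1 → run G
t=13: queue=[D,F,C,A] q_used=0 → run D
t=14: queue=[D,F,C,A] q_used=1 → run D
t=15: queue=[D,F,C,A] q_used=2 → run D
t=16: queue=[F,C,A,D] q_used=0 → run F
t=17: queue=[F,C,A,D] q_used=1 → run F
t=18: queue=[F,C,A,D] q_used=2 → run F
t=19: queue=[C,A,D] q_used=0 → run C
t=20: queue=[A,D] q_used=0 → run A
t=21: queue=[A,D] q_used=1 → run A
t=22: queue=[D] q_used=0 → run D
t=23: queue=[D] q_used=1 → run D
t=24: queue=[D] q_used=2 → run D
t=25: queue=[D] q_used=0 → run D
t=26: (idle)
t=27: (idle)
t=28: (idle)
t=29: (idle)

completion order = B, G, F, C, A, D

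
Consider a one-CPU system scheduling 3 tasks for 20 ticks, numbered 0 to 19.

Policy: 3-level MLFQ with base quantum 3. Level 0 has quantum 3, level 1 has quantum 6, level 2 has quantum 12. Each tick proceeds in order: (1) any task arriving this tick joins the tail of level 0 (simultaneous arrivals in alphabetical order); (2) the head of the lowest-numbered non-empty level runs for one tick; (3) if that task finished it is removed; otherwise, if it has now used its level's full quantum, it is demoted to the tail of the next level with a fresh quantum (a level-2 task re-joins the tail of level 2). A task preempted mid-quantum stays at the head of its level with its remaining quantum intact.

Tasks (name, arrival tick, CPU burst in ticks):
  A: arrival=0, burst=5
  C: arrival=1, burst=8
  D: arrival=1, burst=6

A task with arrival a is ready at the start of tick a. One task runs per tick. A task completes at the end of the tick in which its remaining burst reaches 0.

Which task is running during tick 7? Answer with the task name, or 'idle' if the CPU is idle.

t=0: L0/L1/L2 = A/-/- → run A
t=1: L0/L1/L2 = ACD/-/- → run A
t=2: L0/L1/L2 = ACD/-/- → run A
t=3: L0/L1/L2 = CD/A/- → run C
t=4: L0/L1/L2 = CD/A/- → run C
t=5: L0/L1/L2 = CD/A/- → run C
t=6: L0/L1/L2 = D/AC/- → run D
t=7: L0/L1/L2 = D/AC/- → run D
t=8: L0/L1/L2 = D/AC/- → run D
t=9: L0/L1/L2 = -/ACD/- → run A
t=10: L0/L1/L2 = -/ACD/- → run A
t=11: L0/L1/L2 = -/CD/- → run C
t=12: L0/L1/L2 = -/CD/- → run C
t=13: L0/L1/L2 = -/CD/- → run C
t=14: L0/L1/L2 = -/CD/- → run C
t=15: L0/L1/L2 = -/CD/- → run C
t=16: L0/L1/L2 = -/D/- → run D
t=17: L0/L1/L2 = -/D/- → run D
t=18: L0/L1/L2 = -/D/- → run D
t=19: (idle)

running at tick 7 = D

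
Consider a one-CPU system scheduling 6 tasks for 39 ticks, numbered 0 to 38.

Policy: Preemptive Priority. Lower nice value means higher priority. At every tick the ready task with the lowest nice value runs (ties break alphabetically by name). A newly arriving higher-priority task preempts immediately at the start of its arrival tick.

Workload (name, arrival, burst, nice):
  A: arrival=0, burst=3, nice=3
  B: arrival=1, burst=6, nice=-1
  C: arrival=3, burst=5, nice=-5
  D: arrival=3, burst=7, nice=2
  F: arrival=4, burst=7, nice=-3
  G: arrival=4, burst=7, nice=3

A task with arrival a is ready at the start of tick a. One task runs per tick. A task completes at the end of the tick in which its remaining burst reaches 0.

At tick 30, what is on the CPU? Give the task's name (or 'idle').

running at tick 30 = G

t=0: ready={A} → run A
t=1: ready={A,B} → run B
t=2: ready={A,B} → run B
t=3: ready={A,B,C,D} → run C
t=4: ready={A,B,C,D,F,G} → run C
t=5: ready={A,B,C,D,F,G} → run C
t=6: ready={A,B,C,D,F,G} → run C
t=7: ready={A,B,C,D,F,G} → run C
t=8: ready={A,B,D,F,G} → run F
t=9: ready={A,B,D,F,G} → run F
t=10: ready={A,B,D,F,G} → run F
t=11: ready={A,B,D,F,G} → run F
t=12: ready={A,B,D,F,G} → run F
t=13: ready={A,B,D,F,G} → run F
t=14: ready={A,B,D,F,G} → run F
t=15: ready={A,B,D,G} → run B
t=16: ready={A,B,D,G} → run B
t=17: ready={A,B,D,G} → run B
t=18: ready={A,B,D,G} → run B
t=19: ready={A,D,G} → run D
t=20: ready={A,D,G} → run D
t=21: ready={A,D,G} → run D
t=22: ready={A,D,G} → run D
t=23: ready={A,D,G} → run D
t=24: ready={A,D,G} → run D
t=25: ready={A,D,G} → run D
t=26: ready={A,G} → run A
t=27: ready={A,G} → run A
t=28: ready={G} → run G
t=29: ready={G} → run G
t=30: ready={G} → run G
t=31: ready={G} → run G
t=32: ready={G} → run G
t=33: ready={G} → run G
t=34: ready={G} → run G
t=35: (idle)
t=36: (idle)
t=37: (idle)
t=38: (idle)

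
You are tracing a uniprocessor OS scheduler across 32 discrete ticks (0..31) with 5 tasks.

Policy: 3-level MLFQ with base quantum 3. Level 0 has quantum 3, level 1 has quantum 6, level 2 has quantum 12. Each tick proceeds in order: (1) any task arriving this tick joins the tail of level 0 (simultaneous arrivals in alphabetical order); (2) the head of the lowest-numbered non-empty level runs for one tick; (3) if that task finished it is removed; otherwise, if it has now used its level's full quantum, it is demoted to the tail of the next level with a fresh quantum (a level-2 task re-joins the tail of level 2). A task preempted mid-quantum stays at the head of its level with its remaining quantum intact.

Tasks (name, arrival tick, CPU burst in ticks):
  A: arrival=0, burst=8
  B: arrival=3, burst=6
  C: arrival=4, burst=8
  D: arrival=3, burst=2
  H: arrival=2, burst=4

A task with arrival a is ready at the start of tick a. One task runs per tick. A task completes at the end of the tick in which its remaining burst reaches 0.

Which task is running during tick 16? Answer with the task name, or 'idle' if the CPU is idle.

t=0: L0/L1/L2 = A/-/- → run A
t=1: L0/L1/L2 = A/-/- → run A
t=2: L0/L1/L2 = AH/-/- → run A
t=3: L0/L1/L2 = HBD/A/- → run H
t=4: L0/L1/L2 = HBDC/A/- → run H
t=5: L0/L1/L2 = HBDC/A/- → run H
t=6: L0/L1/L2 = BDC/AH/- → run B
t=7: L0/L1/L2 = BDC/AH/- → run B
t=8: L0/L1/L2 = BDC/AH/- → run B
t=9: L0/L1/L2 = DC/AHB/- → run D
t=10: L0/L1/L2 = DC/AHB/- → run D
t=11: L0/L1/L2 = C/AHB/- → run C
t=12: L0/L1/L2 = C/AHB/- → run C
t=13: L0/L1/L2 = C/AHB/- → run C
t=14: L0/L1/L2 = -/AHBC/- → run A
t=15: L0/L1/L2 = -/AHBC/- → run A
t=16: L0/L1/L2 = -/AHBC/- → run A
t=17: L0/L1/L2 = -/AHBC/- → run A
t=18: L0/L1/L2 = -/AHBC/- → run A
t=19: L0/L1/L2 = -/HBC/- → run H
t=20: L0/L1/L2 = -/BC/- → run B
t=21: L0/L1/L2 = -/BC/- → run B
t=22: L0/L1/L2 = -/BC/- → run B
t=23: L0/L1/L2 = -/C/- → run C
t=24: L0/L1/L2 = -/C/- → run C
t=25: L0/L1/L2 = -/C/- → run C
t=26: L0/L1/L2 = -/C/- → run C
t=27: L0/L1/L2 = -/C/- → run C
t=28: (idle)
t=29: (idle)
t=30: (idle)
t=31: (idle)

running at tick 16 = A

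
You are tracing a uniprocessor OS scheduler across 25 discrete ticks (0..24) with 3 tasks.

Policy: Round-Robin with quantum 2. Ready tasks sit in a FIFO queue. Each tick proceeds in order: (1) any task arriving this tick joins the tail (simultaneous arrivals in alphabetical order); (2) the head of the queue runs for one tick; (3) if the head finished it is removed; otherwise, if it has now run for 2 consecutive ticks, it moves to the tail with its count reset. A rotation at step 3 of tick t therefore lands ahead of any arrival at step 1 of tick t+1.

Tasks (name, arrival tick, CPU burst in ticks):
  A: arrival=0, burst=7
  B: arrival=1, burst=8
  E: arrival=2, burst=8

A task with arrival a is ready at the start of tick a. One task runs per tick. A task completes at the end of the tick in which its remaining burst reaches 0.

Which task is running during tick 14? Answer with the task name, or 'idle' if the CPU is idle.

running at tick 14 = B

t=0: queue=[A] q_used=0 → run A
t=1: queue=[A,B] q_used=1 → run A
t=2: queue=[B,A,E] q_used=0 → run B
t=3: queue=[B,A,E] q_used=1 → run B
t=4: queue=[A,E,B] q_used=0 → run A
t=5: queue=[A,E,B] q_used=1 → run A
t=6: queue=[E,B,A] q_used=0 → run E
t=7: queue=[E,B,A] q_used=1 → run E
t=8: queue=[B,A,E] q_used=0 → run B
t=9: queue=[B,A,E] q_used=1 → run B
t=10: queue=[A,E,B] q_used=0 → run A
t=11: queue=[A,E,B] q_used=1 → run A
t=12: queue=[E,B,A] q_used=0 → run E
t=13: queue=[E,B,A] q_used=1 → run E
t=14: queue=[B,A,E] q_used=0 → run B
t=15: queue=[B,A,E] q_used=1 → run B
t=16: queue=[A,E,B] q_used=0 → run A
t=17: queue=[E,B] q_used=0 → run E
t=18: queue=[E,B] q_used=1 → run E
t=19: queue=[B,E] q_used=0 → run B
t=20: queue=[B,E] q_used=1 → run B
t=21: queue=[E] q_used=0 → run E
t=22: queue=[E] q_used=1 → run E
t=23: (idle)
t=24: (idle)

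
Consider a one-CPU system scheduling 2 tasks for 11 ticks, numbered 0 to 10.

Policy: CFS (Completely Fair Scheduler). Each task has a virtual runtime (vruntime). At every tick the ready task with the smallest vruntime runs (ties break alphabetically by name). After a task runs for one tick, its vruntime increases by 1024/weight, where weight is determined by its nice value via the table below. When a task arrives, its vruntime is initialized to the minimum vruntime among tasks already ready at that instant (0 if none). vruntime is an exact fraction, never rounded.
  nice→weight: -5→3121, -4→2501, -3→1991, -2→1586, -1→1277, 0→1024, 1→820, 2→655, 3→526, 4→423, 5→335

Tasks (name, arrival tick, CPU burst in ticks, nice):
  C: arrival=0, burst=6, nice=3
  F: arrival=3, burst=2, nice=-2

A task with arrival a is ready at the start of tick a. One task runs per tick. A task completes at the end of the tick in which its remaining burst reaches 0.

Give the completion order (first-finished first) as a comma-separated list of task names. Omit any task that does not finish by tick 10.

t=0: vr[C=0] → run C
t=1: vr[C=512/263] → run C
t=2: vr[C=1024/263] → run C
t=3: vr[C=1536/263 F=1536/263] → run C
t=4: vr[C=2048/263 F=1536/263] → run F
t=5: vr[C=2048/263 F=1352704/208559] → run F
t=6: vr[C=2048/263] → run C
t=7: vr[C=2560/263] → run C
t=8: (idle)
t=9: (idle)
t=10: (idle)

completion order = F, C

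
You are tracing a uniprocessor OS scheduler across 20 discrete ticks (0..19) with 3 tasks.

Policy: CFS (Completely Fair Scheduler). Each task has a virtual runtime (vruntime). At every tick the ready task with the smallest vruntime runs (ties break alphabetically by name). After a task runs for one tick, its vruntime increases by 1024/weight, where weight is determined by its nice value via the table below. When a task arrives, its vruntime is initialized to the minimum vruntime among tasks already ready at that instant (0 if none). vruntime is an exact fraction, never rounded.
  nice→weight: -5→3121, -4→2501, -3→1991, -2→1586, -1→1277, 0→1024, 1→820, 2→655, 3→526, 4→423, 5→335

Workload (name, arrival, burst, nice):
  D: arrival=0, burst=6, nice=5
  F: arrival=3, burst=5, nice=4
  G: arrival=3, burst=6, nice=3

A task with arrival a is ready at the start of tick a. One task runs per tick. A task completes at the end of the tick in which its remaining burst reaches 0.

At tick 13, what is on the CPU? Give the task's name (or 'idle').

t=0: vr[D=0] → run D
t=1: vr[D=1024/335] → run D
t=2: vr[D=2048/335] → run D
t=3: vr[D=3072/335 F=3072/335 G=3072/335] → run D
t=4: vr[D=4096/335 F=3072/335 G=3072/335] → run F
t=5: vr[D=4096/335 F=1642496/141705 G=3072/335] → run G
t=6: vr[D=4096/335 F=1642496/141705 G=979456/88105] → run G
t=7: vr[D=4096/335 F=1642496/141705 G=1150976/88105] → run F
t=8: vr[D=4096/335 F=1985536/141705 G=1150976/88105] → run D
t=9: vr[D=1024/67 F=1985536/141705 G=1150976/88105] → run G
t=10: vr[D=1024/67 F=1985536/141705 G=1322496/88105] → run F
t=11: vr[D=1024/67 F=776192/47235 G=1322496/88105] → run G
t=12: vr[D=1024/67 F=776192/47235 G=1494016/88105] → run D
t=13: vr[F=776192/47235 G=1494016/88105] → run F
t=14: vr[F=2671616/141705 G=1494016/88105] → run G
t=15: vr[F=2671616/141705 G=1665536/88105] → run F
t=16: vr[G=1665536/88105] → run G
t=17: (idle)
t=18: (idle)
t=19: (idle)

running at tick 13 = F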